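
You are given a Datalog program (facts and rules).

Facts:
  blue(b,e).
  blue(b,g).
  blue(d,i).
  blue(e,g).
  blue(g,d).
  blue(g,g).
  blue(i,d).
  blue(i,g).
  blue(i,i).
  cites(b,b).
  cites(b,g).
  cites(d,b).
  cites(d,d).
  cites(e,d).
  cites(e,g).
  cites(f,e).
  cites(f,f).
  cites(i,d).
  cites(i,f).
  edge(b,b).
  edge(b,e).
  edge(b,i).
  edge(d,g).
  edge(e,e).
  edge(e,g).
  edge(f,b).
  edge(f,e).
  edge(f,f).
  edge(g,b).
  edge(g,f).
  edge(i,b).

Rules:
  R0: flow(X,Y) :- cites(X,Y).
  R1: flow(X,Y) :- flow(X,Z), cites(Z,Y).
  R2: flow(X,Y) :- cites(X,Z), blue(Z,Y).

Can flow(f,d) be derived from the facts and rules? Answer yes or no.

yes

round 1: derive flow(b,b) via R0 from cites(b,b)
round 1: derive flow(b,g) via R0 from cites(b,g)
round 1: derive flow(d,b) via R0 from cites(d,b)
round 1: derive flow(d,d) via R0 from cites(d,d)
round 1: derive flow(e,d) via R0 from cites(e,d)
round 1: derive flow(e,g) via R0 from cites(e,g)
round 1: derive flow(f,e) via R0 from cites(f,e)
round 1: derive flow(f,f) via R0 from cites(f,f)
round 1: derive flow(i,d) via R0 from cites(i,d)
round 1: derive flow(i,f) via R0 from cites(i,f)
round 1: derive flow(b,d) via R2 from cites(b,g), blue(g,d)
round 1: derive flow(b,e) via R2 from cites(b,b), blue(b,e)
round 1: derive flow(d,e) via R2 from cites(d,b), blue(b,e)
round 1: derive flow(d,g) via R2 from cites(d,b), blue(b,g)
round 1: derive flow(d,i) via R2 from cites(d,d), blue(d,i)
round 1: derive flow(e,i) via R2 from cites(e,d), blue(d,i)
round 1: derive flow(f,g) via R2 from cites(f,e), blue(e,g)
round 1: derive flow(i,i) via R2 from cites(i,d), blue(d,i)
round 2: derive flow(d,f) via R1 from flow(d,i), cites(i,f)
round 2: derive flow(e,b) via R1 from flow(e,d), cites(d,b)
round 2: derive flow(e,f) via R1 from flow(e,i), cites(i,f)
round 2: derive flow(f,d) via R1 from flow(f,e), cites(e,d)
round 2: derive flow(i,b) via R1 from flow(i,d), cites(d,b)
round 2: derive flow(i,e) via R1 from flow(i,f), cites(f,e)
round 3: derive flow(e,e) via R1 from flow(e,f), cites(f,e)
round 3: derive flow(f,b) via R1 from flow(f,d), cites(d,b)
round 3: derive flow(i,g) via R1 from flow(i,b), cites(b,g)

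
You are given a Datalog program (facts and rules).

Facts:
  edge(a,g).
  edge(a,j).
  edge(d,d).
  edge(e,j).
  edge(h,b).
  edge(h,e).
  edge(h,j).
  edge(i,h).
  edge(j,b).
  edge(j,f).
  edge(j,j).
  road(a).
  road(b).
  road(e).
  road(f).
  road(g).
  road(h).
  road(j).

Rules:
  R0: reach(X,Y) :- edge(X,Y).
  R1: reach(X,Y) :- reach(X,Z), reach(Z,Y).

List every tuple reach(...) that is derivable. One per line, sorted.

round 1: derive reach(a,g) via R0 from edge(a,g)
round 1: derive reach(a,j) via R0 from edge(a,j)
round 1: derive reach(d,d) via R0 from edge(d,d)
round 1: derive reach(e,j) via R0 from edge(e,j)
round 1: derive reach(h,b) via R0 from edge(h,b)
round 1: derive reach(h,e) via R0 from edge(h,e)
round 1: derive reach(h,j) via R0 from edge(h,j)
round 1: derive reach(i,h) via R0 from edge(i,h)
round 1: derive reach(j,b) via R0 from edge(j,b)
round 1: derive reach(j,f) via R0 from edge(j,f)
round 1: derive reach(j,j) via R0 from edge(j,j)
round 2: derive reach(a,b) via R1 from reach(a,j), reach(j,b)
round 2: derive reach(a,f) via R1 from reach(a,j), reach(j,f)
round 2: derive reach(e,b) via R1 from reach(e,j), reach(j,b)
round 2: derive reach(e,f) via R1 from reach(e,j), reach(j,f)
round 2: derive reach(h,f) via R1 from reach(h,j), reach(j,f)
round 2: derive reach(i,b) via R1 from reach(i,h), reach(h,b)
round 2: derive reach(i,e) via R1 from reach(i,h), reach(h,e)
round 2: derive reach(i,j) via R1 from reach(i,h), reach(h,j)
round 3: derive reach(i,f) via R1 from reach(i,e), reach(e,f)

reach(a,b)
reach(a,f)
reach(a,g)
reach(a,j)
reach(d,d)
reach(e,b)
reach(e,f)
reach(e,j)
reach(h,b)
reach(h,e)
reach(h,f)
reach(h,j)
reach(i,b)
reach(i,e)
reach(i,f)
reach(i,h)
reach(i,j)
reach(j,b)
reach(j,f)
reach(j,j)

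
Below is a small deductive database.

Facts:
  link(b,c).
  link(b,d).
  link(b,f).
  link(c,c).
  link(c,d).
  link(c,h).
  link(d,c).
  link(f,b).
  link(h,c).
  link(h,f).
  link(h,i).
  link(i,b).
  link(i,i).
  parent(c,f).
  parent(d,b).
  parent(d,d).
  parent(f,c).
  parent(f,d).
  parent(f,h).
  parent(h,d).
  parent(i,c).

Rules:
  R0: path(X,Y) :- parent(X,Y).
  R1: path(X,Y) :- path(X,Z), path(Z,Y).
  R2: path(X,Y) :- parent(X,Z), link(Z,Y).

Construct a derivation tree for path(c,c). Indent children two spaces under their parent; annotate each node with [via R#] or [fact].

path(c,c)  [via R1]
  path(c,f)  [via R0]
    parent(c,f)  [fact]
  path(f,c)  [via R0]
    parent(f,c)  [fact]

round 1: derive path(c,f) via R0 from parent(c,f)
round 1: derive path(d,b) via R0 from parent(d,b)
round 1: derive path(d,d) via R0 from parent(d,d)
round 1: derive path(f,c) via R0 from parent(f,c)
round 1: derive path(f,d) via R0 from parent(f,d)
round 1: derive path(f,h) via R0 from parent(f,h)
round 1: derive path(h,d) via R0 from parent(h,d)
round 1: derive path(i,c) via R0 from parent(i,c)
round 1: derive path(c,b) via R2 from parent(c,f), link(f,b)
round 1: derive path(d,c) via R2 from parent(d,b), link(b,c)
round 1: derive path(d,f) via R2 from parent(d,b), link(b,f)
round 1: derive path(f,f) via R2 from parent(f,h), link(h,f)
round 1: derive path(f,i) via R2 from parent(f,h), link(h,i)
round 1: derive path(h,c) via R2 from parent(h,d), link(d,c)
round 1: derive path(i,d) via R2 from parent(i,c), link(c,d)
round 1: derive path(i,h) via R2 from parent(i,c), link(c,h)
round 2: derive path(c,c) via R1 from path(c,f), path(f,c)
round 2: derive path(c,d) via R1 from path(c,f), path(f,d)
round 2: derive path(c,h) via R1 from path(c,f), path(f,h)
round 2: derive path(c,i) via R1 from path(c,f), path(f,i)
round 2: derive path(d,h) via R1 from path(d,f), path(f,h)
round 2: derive path(d,i) via R1 from path(d,f), path(f,i)
round 2: derive path(f,b) via R1 from path(f,c), path(c,b)
round 2: derive path(h,b) via R1 from path(h,c), path(c,b)
round 2: derive path(h,f) via R1 from path(h,c), path(c,f)
round 2: derive path(i,b) via R1 from path(i,c), path(c,b)
round 2: derive path(i,f) via R1 from path(i,c), path(c,f)
round 3: derive path(h,h) via R1 from path(h,c), path(c,h)
round 3: derive path(h,i) via R1 from path(h,c), path(c,i)
round 3: derive path(i,i) via R1 from path(i,c), path(c,i)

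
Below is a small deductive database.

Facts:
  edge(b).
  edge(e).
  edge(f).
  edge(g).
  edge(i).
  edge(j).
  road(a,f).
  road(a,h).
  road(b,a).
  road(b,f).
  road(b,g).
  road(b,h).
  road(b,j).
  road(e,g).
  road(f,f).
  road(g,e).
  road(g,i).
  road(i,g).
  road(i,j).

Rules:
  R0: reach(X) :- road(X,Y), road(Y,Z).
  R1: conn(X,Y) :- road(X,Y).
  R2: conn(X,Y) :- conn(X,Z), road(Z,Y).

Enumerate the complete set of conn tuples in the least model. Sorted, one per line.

round 1: derive conn(a,f) via R1 from road(a,f)
round 1: derive conn(a,h) via R1 from road(a,h)
round 1: derive conn(b,a) via R1 from road(b,a)
round 1: derive conn(b,f) via R1 from road(b,f)
round 1: derive conn(b,g) via R1 from road(b,g)
round 1: derive conn(b,h) via R1 from road(b,h)
round 1: derive conn(b,j) via R1 from road(b,j)
round 1: derive conn(e,g) via R1 from road(e,g)
round 1: derive conn(f,f) via R1 from road(f,f)
round 1: derive conn(g,e) via R1 from road(g,e)
round 1: derive conn(g,i) via R1 from road(g,i)
round 1: derive conn(i,g) via R1 from road(i,g)
round 1: derive conn(i,j) via R1 from road(i,j)
round 2: derive conn(b,e) via R2 from conn(b,g), road(g,e)
round 2: derive conn(b,i) via R2 from conn(b,g), road(g,i)
round 2: derive conn(e,e) via R2 from conn(e,g), road(g,e)
round 2: derive conn(e,i) via R2 from conn(e,g), road(g,i)
round 2: derive conn(g,g) via R2 from conn(g,e), road(e,g)
round 2: derive conn(g,j) via R2 from conn(g,i), road(i,j)
round 2: derive conn(i,e) via R2 from conn(i,g), road(g,e)
round 2: derive conn(i,i) via R2 from conn(i,g), road(g,i)
round 3: derive conn(e,j) via R2 from conn(e,i), road(i,j)

conn(a,f)
conn(a,h)
conn(b,a)
conn(b,e)
conn(b,f)
conn(b,g)
conn(b,h)
conn(b,i)
conn(b,j)
conn(e,e)
conn(e,g)
conn(e,i)
conn(e,j)
conn(f,f)
conn(g,e)
conn(g,g)
conn(g,i)
conn(g,j)
conn(i,e)
conn(i,g)
conn(i,i)
conn(i,j)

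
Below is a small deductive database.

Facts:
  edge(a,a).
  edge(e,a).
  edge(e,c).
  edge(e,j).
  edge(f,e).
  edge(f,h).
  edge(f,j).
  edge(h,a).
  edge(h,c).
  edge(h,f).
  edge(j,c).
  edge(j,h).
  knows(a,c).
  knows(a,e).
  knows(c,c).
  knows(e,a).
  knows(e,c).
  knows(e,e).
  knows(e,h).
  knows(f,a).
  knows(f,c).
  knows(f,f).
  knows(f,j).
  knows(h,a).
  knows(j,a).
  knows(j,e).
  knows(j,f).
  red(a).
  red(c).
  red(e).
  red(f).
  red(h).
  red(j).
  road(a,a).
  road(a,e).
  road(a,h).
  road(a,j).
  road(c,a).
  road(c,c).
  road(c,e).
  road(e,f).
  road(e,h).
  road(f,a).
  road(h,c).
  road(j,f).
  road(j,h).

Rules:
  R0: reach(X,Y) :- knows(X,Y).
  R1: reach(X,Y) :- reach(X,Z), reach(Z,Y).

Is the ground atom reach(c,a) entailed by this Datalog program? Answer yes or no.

no

round 1: derive reach(a,c) via R0 from knows(a,c)
round 1: derive reach(a,e) via R0 from knows(a,e)
round 1: derive reach(c,c) via R0 from knows(c,c)
round 1: derive reach(e,a) via R0 from knows(e,a)
round 1: derive reach(e,c) via R0 from knows(e,c)
round 1: derive reach(e,e) via R0 from knows(e,e)
round 1: derive reach(e,h) via R0 from knows(e,h)
round 1: derive reach(f,a) via R0 from knows(f,a)
round 1: derive reach(f,c) via R0 from knows(f,c)
round 1: derive reach(f,f) via R0 from knows(f,f)
round 1: derive reach(f,j) via R0 from knows(f,j)
round 1: derive reach(h,a) via R0 from knows(h,a)
round 1: derive reach(j,a) via R0 from knows(j,a)
round 1: derive reach(j,e) via R0 from knows(j,e)
round 1: derive reach(j,f) via R0 from knows(j,f)
round 2: derive reach(a,a) via R1 from reach(a,e), reach(e,a)
round 2: derive reach(a,h) via R1 from reach(a,e), reach(e,h)
round 2: derive reach(f,e) via R1 from reach(f,a), reach(a,e)
round 2: derive reach(h,c) via R1 from reach(h,a), reach(a,c)
round 2: derive reach(h,e) via R1 from reach(h,a), reach(a,e)
round 2: derive reach(j,c) via R1 from reach(j,a), reach(a,c)
round 2: derive reach(j,h) via R1 from reach(j,e), reach(e,h)
round 2: derive reach(j,j) via R1 from reach(j,f), reach(f,j)
round 3: derive reach(f,h) via R1 from reach(f,a), reach(a,h)
round 3: derive reach(h,h) via R1 from reach(h,a), reach(a,h)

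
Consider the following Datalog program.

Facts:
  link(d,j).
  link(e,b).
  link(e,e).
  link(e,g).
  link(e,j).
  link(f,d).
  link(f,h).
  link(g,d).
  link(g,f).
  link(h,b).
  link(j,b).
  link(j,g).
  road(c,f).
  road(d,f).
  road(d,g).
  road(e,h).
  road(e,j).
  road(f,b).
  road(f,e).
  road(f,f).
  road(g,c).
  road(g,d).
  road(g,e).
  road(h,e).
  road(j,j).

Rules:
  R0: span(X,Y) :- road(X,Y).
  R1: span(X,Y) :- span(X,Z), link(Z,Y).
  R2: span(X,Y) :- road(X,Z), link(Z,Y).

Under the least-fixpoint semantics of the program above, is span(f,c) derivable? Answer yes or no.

no

round 1: derive span(c,f) via R0 from road(c,f)
round 1: derive span(d,f) via R0 from road(d,f)
round 1: derive span(d,g) via R0 from road(d,g)
round 1: derive span(e,h) via R0 from road(e,h)
round 1: derive span(e,j) via R0 from road(e,j)
round 1: derive span(f,b) via R0 from road(f,b)
round 1: derive span(f,e) via R0 from road(f,e)
round 1: derive span(f,f) via R0 from road(f,f)
round 1: derive span(g,c) via R0 from road(g,c)
round 1: derive span(g,d) via R0 from road(g,d)
round 1: derive span(g,e) via R0 from road(g,e)
round 1: derive span(h,e) via R0 from road(h,e)
round 1: derive span(j,j) via R0 from road(j,j)
round 1: derive span(c,d) via R2 from road(c,f), link(f,d)
round 1: derive span(c,h) via R2 from road(c,f), link(f,h)
round 1: derive span(d,d) via R2 from road(d,f), link(f,d)
round 1: derive span(d,h) via R2 from road(d,f), link(f,h)
round 1: derive span(e,b) via R2 from road(e,h), link(h,b)
round 1: derive span(e,g) via R2 from road(e,j), link(j,g)
round 1: derive span(f,d) via R2 from road(f,f), link(f,d)
round 1: derive span(f,g) via R2 from road(f,e), link(e,g)
round 1: derive span(f,h) via R2 from road(f,f), link(f,h)
round 1: derive span(f,j) via R2 from road(f,e), link(e,j)
round 1: derive span(g,b) via R2 from road(g,e), link(e,b)
round 1: derive span(g,g) via R2 from road(g,e), link(e,g)
round 1: derive span(g,j) via R2 from road(g,d), link(d,j)
round 1: derive span(h,b) via R2 from road(h,e), link(e,b)
round 1: derive span(h,g) via R2 from road(h,e), link(e,g)
round 1: derive span(h,j) via R2 from road(h,e), link(e,j)
round 1: derive span(j,b) via R2 from road(j,j), link(j,b)
round 1: derive span(j,g) via R2 from road(j,j), link(j,g)
round 2: derive span(c,b) via R1 from span(c,h), link(h,b)
round 2: derive span(c,j) via R1 from span(c,d), link(d,j)
round 2: derive span(d,b) via R1 from span(d,h), link(h,b)
round 2: derive span(d,j) via R1 from span(d,d), link(d,j)
round 2: derive span(e,d) via R1 from span(e,g), link(g,d)
round 2: derive span(e,f) via R1 from span(e,g), link(g,f)
round 2: derive span(g,f) via R1 from span(g,g), link(g,f)
round 2: derive span(h,d) via R1 from span(h,g), link(g,d)
round 2: derive span(h,f) via R1 from span(h,g), link(g,f)
round 2: derive span(j,d) via R1 from span(j,g), link(g,d)
round 2: derive span(j,f) via R1 from span(j,g), link(g,f)
round 3: derive span(c,g) via R1 from span(c,j), link(j,g)
round 3: derive span(g,h) via R1 from span(g,f), link(f,h)
round 3: derive span(h,h) via R1 from span(h,f), link(f,h)
round 3: derive span(j,h) via R1 from span(j,f), link(f,h)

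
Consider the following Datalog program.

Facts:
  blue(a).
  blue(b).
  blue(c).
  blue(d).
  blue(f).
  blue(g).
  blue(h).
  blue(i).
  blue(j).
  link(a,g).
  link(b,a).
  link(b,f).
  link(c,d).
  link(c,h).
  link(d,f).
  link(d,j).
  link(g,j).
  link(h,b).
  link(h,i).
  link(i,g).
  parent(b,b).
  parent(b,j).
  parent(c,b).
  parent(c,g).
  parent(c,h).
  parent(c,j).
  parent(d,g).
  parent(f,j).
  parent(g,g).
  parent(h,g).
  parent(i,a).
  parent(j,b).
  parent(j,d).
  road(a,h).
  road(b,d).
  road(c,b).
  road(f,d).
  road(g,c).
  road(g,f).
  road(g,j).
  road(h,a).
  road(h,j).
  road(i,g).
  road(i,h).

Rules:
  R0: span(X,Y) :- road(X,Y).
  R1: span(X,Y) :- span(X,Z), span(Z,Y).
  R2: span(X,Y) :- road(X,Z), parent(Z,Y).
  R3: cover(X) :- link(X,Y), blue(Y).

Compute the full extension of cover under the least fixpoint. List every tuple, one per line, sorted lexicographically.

cover(a)
cover(b)
cover(c)
cover(d)
cover(g)
cover(h)
cover(i)

round 1: derive cover(a) via R3 from link(a,g), blue(g)
round 1: derive cover(b) via R3 from link(b,a), blue(a)
round 1: derive cover(c) via R3 from link(c,d), blue(d)
round 1: derive cover(d) via R3 from link(d,f), blue(f)
round 1: derive cover(g) via R3 from link(g,j), blue(j)
round 1: derive cover(h) via R3 from link(h,b), blue(b)
round 1: derive cover(i) via R3 from link(i,g), blue(g)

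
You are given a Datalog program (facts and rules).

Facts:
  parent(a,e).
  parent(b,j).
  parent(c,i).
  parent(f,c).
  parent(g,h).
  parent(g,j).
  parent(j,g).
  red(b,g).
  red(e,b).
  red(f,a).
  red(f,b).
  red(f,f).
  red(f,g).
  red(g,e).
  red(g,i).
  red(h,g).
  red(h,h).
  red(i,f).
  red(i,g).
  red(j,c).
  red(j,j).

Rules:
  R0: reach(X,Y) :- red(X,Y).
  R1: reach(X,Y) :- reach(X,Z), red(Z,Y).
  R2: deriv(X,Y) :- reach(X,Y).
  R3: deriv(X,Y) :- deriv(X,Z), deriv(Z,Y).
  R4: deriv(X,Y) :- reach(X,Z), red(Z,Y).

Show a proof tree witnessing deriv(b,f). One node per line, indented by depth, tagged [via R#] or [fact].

round 1: derive reach(b,g) via R0 from red(b,g)
round 1: derive reach(e,b) via R0 from red(e,b)
round 1: derive reach(f,a) via R0 from red(f,a)
round 1: derive reach(f,b) via R0 from red(f,b)
round 1: derive reach(f,f) via R0 from red(f,f)
round 1: derive reach(f,g) via R0 from red(f,g)
round 1: derive reach(g,e) via R0 from red(g,e)
round 1: derive reach(g,i) via R0 from red(g,i)
round 1: derive reach(h,g) via R0 from red(h,g)
round 1: derive reach(h,h) via R0 from red(h,h)
round 1: derive reach(i,f) via R0 from red(i,f)
round 1: derive reach(i,g) via R0 from red(i,g)
round 1: derive reach(j,c) via R0 from red(j,c)
round 1: derive reach(j,j) via R0 from red(j,j)
round 2: derive reach(b,e) via R1 from reach(b,g), red(g,e)
round 2: derive reach(b,i) via R1 from reach(b,g), red(g,i)
round 2: derive reach(e,g) via R1 from reach(e,b), red(b,g)
round 2: derive reach(f,e) via R1 from reach(f,g), red(g,e)
round 2: derive reach(f,i) via R1 from reach(f,g), red(g,i)
round 2: derive reach(g,b) via R1 from reach(g,e), red(e,b)
round 2: derive reach(g,f) via R1 from reach(g,i), red(i,f)
round 2: derive reach(g,g) via R1 from reach(g,i), red(i,g)
round 2: derive reach(h,e) via R1 from reach(h,g), red(g,e)
round 2: derive reach(h,i) via R1 from reach(h,g), red(g,i)
round 2: derive reach(i,a) via R1 from reach(i,f), red(f,a)
round 2: derive reach(i,b) via R1 from reach(i,f), red(f,b)
round 2: derive reach(i,e) via R1 from reach(i,g), red(g,e)
round 2: derive reach(i,i) via R1 from reach(i,g), red(g,i)
round 2: derive deriv(b,g) via R2 from reach(b,g)
round 2: derive deriv(e,b) via R2 from reach(e,b)
round 2: derive deriv(f,a) via R2 from reach(f,a)
round 2: derive deriv(f,b) via R2 from reach(f,b)
round 2: derive deriv(f,f) via R2 from reach(f,f)
round 2: derive deriv(f,g) via R2 from reach(f,g)
round 2: derive deriv(g,e) via R2 from reach(g,e)
round 2: derive deriv(g,i) via R2 from reach(g,i)
round 2: derive deriv(h,g) via R2 from reach(h,g)
round 2: derive deriv(h,h) via R2 from reach(h,h)
round 2: derive deriv(i,f) via R2 from reach(i,f)
round 2: derive deriv(i,g) via R2 from reach(i,g)
round 2: derive deriv(j,c) via R2 from reach(j,c)
round 2: derive deriv(j,j) via R2 from reach(j,j)
round 2: derive deriv(b,e) via R4 from reach(b,g), red(g,e)
round 2: derive deriv(b,i) via R4 from reach(b,g), red(g,i)
round 2: derive deriv(e,g) via R4 from reach(e,b), red(b,g)
round 2: derive deriv(f,e) via R4 from reach(f,g), red(g,e)
round 2: derive deriv(f,i) via R4 from reach(f,g), red(g,i)
round 2: derive deriv(g,b) via R4 from reach(g,e), red(e,b)
round 2: derive deriv(g,f) via R4 from reach(g,i), red(i,f)
round 2: derive deriv(g,g) via R4 from reach(g,i), red(i,g)
round 2: derive deriv(h,e) via R4 from reach(h,g), red(g,e)
round 2: derive deriv(h,i) via R4 from reach(h,g), red(g,i)
round 2: derive deriv(i,a) via R4 from reach(i,f), red(f,a)
round 2: derive deriv(i,b) via R4 from reach(i,f), red(f,b)
round 2: derive deriv(i,e) via R4 from reach(i,g), red(g,e)
round 2: derive deriv(i,i) via R4 from reach(i,g), red(g,i)
round 3: derive reach(b,b) via R1 from reach(b,e), red(e,b)
round 3: derive reach(b,f) via R1 from reach(b,i), red(i,f)
round 3: derive reach(e,e) via R1 from reach(e,g), red(g,e)
round 3: derive reach(e,i) via R1 from reach(e,g), red(g,i)
round 3: derive reach(g,a) via R1 from reach(g,f), red(f,a)
round 3: derive reach(h,b) via R1 from reach(h,e), red(e,b)
round 3: derive reach(h,f) via R1 from reach(h,i), red(i,f)
round 3: derive deriv(b,a) via R3 from deriv(b,i), deriv(i,a)
round 3: derive deriv(b,b) via R3 from deriv(b,e), deriv(e,b)
round 3: derive deriv(b,f) via R3 from deriv(b,g), deriv(g,f)
round 3: derive deriv(e,e) via R3 from deriv(e,b), deriv(b,e)
round 3: derive deriv(e,f) via R3 from deriv(e,g), deriv(g,f)
round 3: derive deriv(e,i) via R3 from deriv(e,b), deriv(b,i)
round 3: derive deriv(g,a) via R3 from deriv(g,f), deriv(f,a)
round 3: derive deriv(h,a) via R3 from deriv(h,i), deriv(i,a)
round 3: derive deriv(h,b) via R3 from deriv(h,e), deriv(e,b)
round 3: derive deriv(h,f) via R3 from deriv(h,g), deriv(g,f)
round 4: derive reach(b,a) via R1 from reach(b,f), red(f,a)
round 4: derive reach(e,f) via R1 from reach(e,i), red(i,f)
round 4: derive reach(h,a) via R1 from reach(h,f), red(f,a)
round 4: derive deriv(e,a) via R3 from deriv(e,b), deriv(b,a)
round 5: derive reach(e,a) via R1 from reach(e,f), red(f,a)

deriv(b,f)  [via R3]
  deriv(b,g)  [via R2]
    reach(b,g)  [via R0]
      red(b,g)  [fact]
  deriv(g,f)  [via R4]
    reach(g,i)  [via R0]
      red(g,i)  [fact]
    red(i,f)  [fact]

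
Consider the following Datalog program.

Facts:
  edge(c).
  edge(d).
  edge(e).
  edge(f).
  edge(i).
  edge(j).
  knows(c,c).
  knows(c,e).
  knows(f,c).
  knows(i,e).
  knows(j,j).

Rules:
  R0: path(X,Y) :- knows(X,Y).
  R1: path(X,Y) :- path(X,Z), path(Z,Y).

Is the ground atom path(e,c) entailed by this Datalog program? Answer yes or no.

no

round 1: derive path(c,c) via R0 from knows(c,c)
round 1: derive path(c,e) via R0 from knows(c,e)
round 1: derive path(f,c) via R0 from knows(f,c)
round 1: derive path(i,e) via R0 from knows(i,e)
round 1: derive path(j,j) via R0 from knows(j,j)
round 2: derive path(f,e) via R1 from path(f,c), path(c,e)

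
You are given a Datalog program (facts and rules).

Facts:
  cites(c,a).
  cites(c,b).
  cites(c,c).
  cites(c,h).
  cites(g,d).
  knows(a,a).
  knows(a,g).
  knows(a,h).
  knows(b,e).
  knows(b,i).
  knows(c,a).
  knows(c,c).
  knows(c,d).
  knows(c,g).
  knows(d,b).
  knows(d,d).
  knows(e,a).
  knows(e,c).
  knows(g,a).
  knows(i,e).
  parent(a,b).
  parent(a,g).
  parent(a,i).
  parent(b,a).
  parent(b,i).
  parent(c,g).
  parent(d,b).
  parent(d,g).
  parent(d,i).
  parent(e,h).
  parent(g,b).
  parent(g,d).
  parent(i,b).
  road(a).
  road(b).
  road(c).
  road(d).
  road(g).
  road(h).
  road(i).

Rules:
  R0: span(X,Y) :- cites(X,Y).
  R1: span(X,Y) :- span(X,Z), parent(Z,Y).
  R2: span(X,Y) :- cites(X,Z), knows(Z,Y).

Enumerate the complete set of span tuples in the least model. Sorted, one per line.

span(c,a)
span(c,b)
span(c,c)
span(c,d)
span(c,e)
span(c,g)
span(c,h)
span(c,i)
span(g,a)
span(g,b)
span(g,d)
span(g,g)
span(g,i)

round 1: derive span(c,a) via R0 from cites(c,a)
round 1: derive span(c,b) via R0 from cites(c,b)
round 1: derive span(c,c) via R0 from cites(c,c)
round 1: derive span(c,h) via R0 from cites(c,h)
round 1: derive span(g,d) via R0 from cites(g,d)
round 1: derive span(c,d) via R2 from cites(c,c), knows(c,d)
round 1: derive span(c,e) via R2 from cites(c,b), knows(b,e)
round 1: derive span(c,g) via R2 from cites(c,a), knows(a,g)
round 1: derive span(c,i) via R2 from cites(c,b), knows(b,i)
round 1: derive span(g,b) via R2 from cites(g,d), knows(d,b)
round 2: derive span(g,a) via R1 from span(g,b), parent(b,a)
round 2: derive span(g,g) via R1 from span(g,d), parent(d,g)
round 2: derive span(g,i) via R1 from span(g,b), parent(b,i)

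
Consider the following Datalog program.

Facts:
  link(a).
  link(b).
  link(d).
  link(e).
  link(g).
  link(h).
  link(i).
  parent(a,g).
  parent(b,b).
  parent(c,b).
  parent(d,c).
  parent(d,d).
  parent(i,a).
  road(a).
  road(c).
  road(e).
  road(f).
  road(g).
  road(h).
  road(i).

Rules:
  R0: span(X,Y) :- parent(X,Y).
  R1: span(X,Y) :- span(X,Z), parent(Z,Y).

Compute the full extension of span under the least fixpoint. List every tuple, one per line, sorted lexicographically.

round 1: derive span(a,g) via R0 from parent(a,g)
round 1: derive span(b,b) via R0 from parent(b,b)
round 1: derive span(c,b) via R0 from parent(c,b)
round 1: derive span(d,c) via R0 from parent(d,c)
round 1: derive span(d,d) via R0 from parent(d,d)
round 1: derive span(i,a) via R0 from parent(i,a)
round 2: derive span(d,b) via R1 from span(d,c), parent(c,b)
round 2: derive span(i,g) via R1 from span(i,a), parent(a,g)

span(a,g)
span(b,b)
span(c,b)
span(d,b)
span(d,c)
span(d,d)
span(i,a)
span(i,g)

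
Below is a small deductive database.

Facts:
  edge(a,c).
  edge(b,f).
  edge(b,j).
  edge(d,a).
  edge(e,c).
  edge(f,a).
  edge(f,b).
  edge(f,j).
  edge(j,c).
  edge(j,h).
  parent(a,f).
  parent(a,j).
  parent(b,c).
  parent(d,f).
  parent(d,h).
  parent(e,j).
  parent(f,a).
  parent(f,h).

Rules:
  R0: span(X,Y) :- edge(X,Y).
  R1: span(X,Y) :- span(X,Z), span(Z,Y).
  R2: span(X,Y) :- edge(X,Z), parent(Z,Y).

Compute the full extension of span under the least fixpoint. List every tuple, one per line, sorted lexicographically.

span(a,c)
span(b,a)
span(b,b)
span(b,c)
span(b,f)
span(b,h)
span(b,j)
span(d,a)
span(d,b)
span(d,c)
span(d,f)
span(d,h)
span(d,j)
span(e,c)
span(f,a)
span(f,b)
span(f,c)
span(f,f)
span(f,h)
span(f,j)
span(j,c)
span(j,h)

round 1: derive span(a,c) via R0 from edge(a,c)
round 1: derive span(b,f) via R0 from edge(b,f)
round 1: derive span(b,j) via R0 from edge(b,j)
round 1: derive span(d,a) via R0 from edge(d,a)
round 1: derive span(e,c) via R0 from edge(e,c)
round 1: derive span(f,a) via R0 from edge(f,a)
round 1: derive span(f,b) via R0 from edge(f,b)
round 1: derive span(f,j) via R0 from edge(f,j)
round 1: derive span(j,c) via R0 from edge(j,c)
round 1: derive span(j,h) via R0 from edge(j,h)
round 1: derive span(b,a) via R2 from edge(b,f), parent(f,a)
round 1: derive span(b,h) via R2 from edge(b,f), parent(f,h)
round 1: derive span(d,f) via R2 from edge(d,a), parent(a,f)
round 1: derive span(d,j) via R2 from edge(d,a), parent(a,j)
round 1: derive span(f,c) via R2 from edge(f,b), parent(b,c)
round 1: derive span(f,f) via R2 from edge(f,a), parent(a,f)
round 2: derive span(b,b) via R1 from span(b,f), span(f,b)
round 2: derive span(b,c) via R1 from span(b,a), span(a,c)
round 2: derive span(d,b) via R1 from span(d,f), span(f,b)
round 2: derive span(d,c) via R1 from span(d,a), span(a,c)
round 2: derive span(d,h) via R1 from span(d,j), span(j,h)
round 2: derive span(f,h) via R1 from span(f,b), span(b,h)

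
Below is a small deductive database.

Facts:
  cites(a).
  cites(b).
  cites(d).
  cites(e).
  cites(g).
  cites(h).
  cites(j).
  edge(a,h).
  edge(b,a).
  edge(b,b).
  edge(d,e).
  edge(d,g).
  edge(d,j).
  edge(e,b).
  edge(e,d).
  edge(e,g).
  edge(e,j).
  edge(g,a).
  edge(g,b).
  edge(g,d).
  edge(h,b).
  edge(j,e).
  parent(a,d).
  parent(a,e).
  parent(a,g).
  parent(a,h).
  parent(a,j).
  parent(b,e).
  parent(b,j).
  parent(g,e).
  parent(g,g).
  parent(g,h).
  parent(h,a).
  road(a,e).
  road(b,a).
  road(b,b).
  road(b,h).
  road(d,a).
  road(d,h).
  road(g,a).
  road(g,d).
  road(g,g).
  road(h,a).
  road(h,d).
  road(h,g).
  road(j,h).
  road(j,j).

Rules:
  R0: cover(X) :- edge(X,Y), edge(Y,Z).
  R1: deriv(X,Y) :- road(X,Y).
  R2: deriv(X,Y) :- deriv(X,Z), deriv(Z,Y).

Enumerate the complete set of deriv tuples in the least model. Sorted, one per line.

deriv(a,e)
deriv(b,a)
deriv(b,b)
deriv(b,d)
deriv(b,e)
deriv(b,g)
deriv(b,h)
deriv(d,a)
deriv(d,d)
deriv(d,e)
deriv(d,g)
deriv(d,h)
deriv(g,a)
deriv(g,d)
deriv(g,e)
deriv(g,g)
deriv(g,h)
deriv(h,a)
deriv(h,d)
deriv(h,e)
deriv(h,g)
deriv(h,h)
deriv(j,a)
deriv(j,d)
deriv(j,e)
deriv(j,g)
deriv(j,h)
deriv(j,j)

round 1: derive deriv(a,e) via R1 from road(a,e)
round 1: derive deriv(b,a) via R1 from road(b,a)
round 1: derive deriv(b,b) via R1 from road(b,b)
round 1: derive deriv(b,h) via R1 from road(b,h)
round 1: derive deriv(d,a) via R1 from road(d,a)
round 1: derive deriv(d,h) via R1 from road(d,h)
round 1: derive deriv(g,a) via R1 from road(g,a)
round 1: derive deriv(g,d) via R1 from road(g,d)
round 1: derive deriv(g,g) via R1 from road(g,g)
round 1: derive deriv(h,a) via R1 from road(h,a)
round 1: derive deriv(h,d) via R1 from road(h,d)
round 1: derive deriv(h,g) via R1 from road(h,g)
round 1: derive deriv(j,h) via R1 from road(j,h)
round 1: derive deriv(j,j) via R1 from road(j,j)
round 2: derive deriv(b,d) via R2 from deriv(b,h), deriv(h,d)
round 2: derive deriv(b,e) via R2 from deriv(b,a), deriv(a,e)
round 2: derive deriv(b,g) via R2 from deriv(b,h), deriv(h,g)
round 2: derive deriv(d,d) via R2 from deriv(d,h), deriv(h,d)
round 2: derive deriv(d,e) via R2 from deriv(d,a), deriv(a,e)
round 2: derive deriv(d,g) via R2 from deriv(d,h), deriv(h,g)
round 2: derive deriv(g,e) via R2 from deriv(g,a), deriv(a,e)
round 2: derive deriv(g,h) via R2 from deriv(g,d), deriv(d,h)
round 2: derive deriv(h,e) via R2 from deriv(h,a), deriv(a,e)
round 2: derive deriv(h,h) via R2 from deriv(h,d), deriv(d,h)
round 2: derive deriv(j,a) via R2 from deriv(j,h), deriv(h,a)
round 2: derive deriv(j,d) via R2 from deriv(j,h), deriv(h,d)
round 2: derive deriv(j,g) via R2 from deriv(j,h), deriv(h,g)
round 3: derive deriv(j,e) via R2 from deriv(j,a), deriv(a,e)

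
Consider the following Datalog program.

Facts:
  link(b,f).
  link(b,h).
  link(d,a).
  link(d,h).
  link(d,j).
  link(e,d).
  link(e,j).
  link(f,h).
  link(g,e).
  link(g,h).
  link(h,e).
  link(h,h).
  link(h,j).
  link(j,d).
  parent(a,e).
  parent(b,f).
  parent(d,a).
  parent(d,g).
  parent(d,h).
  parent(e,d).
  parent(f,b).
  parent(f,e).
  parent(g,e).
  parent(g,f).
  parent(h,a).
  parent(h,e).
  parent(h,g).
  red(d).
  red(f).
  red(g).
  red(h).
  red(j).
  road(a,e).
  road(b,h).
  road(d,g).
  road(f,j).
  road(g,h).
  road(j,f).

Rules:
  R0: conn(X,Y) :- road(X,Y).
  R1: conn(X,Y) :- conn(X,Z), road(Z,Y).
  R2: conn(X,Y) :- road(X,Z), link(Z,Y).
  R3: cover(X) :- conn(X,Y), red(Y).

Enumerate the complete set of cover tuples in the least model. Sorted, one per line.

cover(a)
cover(b)
cover(d)
cover(f)
cover(g)
cover(j)

round 1: derive conn(a,e) via R0 from road(a,e)
round 1: derive conn(b,h) via R0 from road(b,h)
round 1: derive conn(d,g) via R0 from road(d,g)
round 1: derive conn(f,j) via R0 from road(f,j)
round 1: derive conn(g,h) via R0 from road(g,h)
round 1: derive conn(j,f) via R0 from road(j,f)
round 1: derive conn(a,d) via R2 from road(a,e), link(e,d)
round 1: derive conn(a,j) via R2 from road(a,e), link(e,j)
round 1: derive conn(b,e) via R2 from road(b,h), link(h,e)
round 1: derive conn(b,j) via R2 from road(b,h), link(h,j)
round 1: derive conn(d,e) via R2 from road(d,g), link(g,e)
round 1: derive conn(d,h) via R2 from road(d,g), link(g,h)
round 1: derive conn(f,d) via R2 from road(f,j), link(j,d)
round 1: derive conn(g,e) via R2 from road(g,h), link(h,e)
round 1: derive conn(g,j) via R2 from road(g,h), link(h,j)
round 1: derive conn(j,h) via R2 from road(j,f), link(f,h)
round 2: derive conn(a,f) via R1 from conn(a,j), road(j,f)
round 2: derive conn(a,g) via R1 from conn(a,d), road(d,g)
round 2: derive conn(b,f) via R1 from conn(b,j), road(j,f)
round 2: derive conn(f,f) via R1 from conn(f,j), road(j,f)
round 2: derive conn(f,g) via R1 from conn(f,d), road(d,g)
round 2: derive conn(g,f) via R1 from conn(g,j), road(j,f)
round 2: derive conn(j,j) via R1 from conn(j,f), road(f,j)
round 2: derive cover(a) via R3 from conn(a,d), red(d)
round 2: derive cover(b) via R3 from conn(b,h), red(h)
round 2: derive cover(d) via R3 from conn(d,g), red(g)
round 2: derive cover(f) via R3 from conn(f,d), red(d)
round 2: derive cover(g) via R3 from conn(g,h), red(h)
round 2: derive cover(j) via R3 from conn(j,f), red(f)
round 3: derive conn(a,h) via R1 from conn(a,g), road(g,h)
round 3: derive conn(f,h) via R1 from conn(f,g), road(g,h)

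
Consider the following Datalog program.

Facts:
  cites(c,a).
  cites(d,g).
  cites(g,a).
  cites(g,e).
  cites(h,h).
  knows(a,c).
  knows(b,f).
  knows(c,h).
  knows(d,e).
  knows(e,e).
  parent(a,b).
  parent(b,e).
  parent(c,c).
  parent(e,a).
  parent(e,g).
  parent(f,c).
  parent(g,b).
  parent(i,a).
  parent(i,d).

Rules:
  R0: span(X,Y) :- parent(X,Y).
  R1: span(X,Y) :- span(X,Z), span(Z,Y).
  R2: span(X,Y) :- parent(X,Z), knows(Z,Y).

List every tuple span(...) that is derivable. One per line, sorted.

round 1: derive span(a,b) via R0 from parent(a,b)
round 1: derive span(b,e) via R0 from parent(b,e)
round 1: derive span(c,c) via R0 from parent(c,c)
round 1: derive span(e,a) via R0 from parent(e,a)
round 1: derive span(e,g) via R0 from parent(e,g)
round 1: derive span(f,c) via R0 from parent(f,c)
round 1: derive span(g,b) via R0 from parent(g,b)
round 1: derive span(i,a) via R0 from parent(i,a)
round 1: derive span(i,d) via R0 from parent(i,d)
round 1: derive span(a,f) via R2 from parent(a,b), knows(b,f)
round 1: derive span(c,h) via R2 from parent(c,c), knows(c,h)
round 1: derive span(e,c) via R2 from parent(e,a), knows(a,c)
round 1: derive span(f,h) via R2 from parent(f,c), knows(c,h)
round 1: derive span(g,f) via R2 from parent(g,b), knows(b,f)
round 1: derive span(i,c) via R2 from parent(i,a), knows(a,c)
round 1: derive span(i,e) via R2 from parent(i,d), knows(d,e)
round 2: derive span(a,c) via R1 from span(a,f), span(f,c)
round 2: derive span(a,e) via R1 from span(a,b), span(b,e)
round 2: derive span(a,h) via R1 from span(a,f), span(f,h)
round 2: derive span(b,a) via R1 from span(b,e), span(e,a)
round 2: derive span(b,c) via R1 from span(b,e), span(e,c)
round 2: derive span(b,g) via R1 from span(b,e), span(e,g)
round 2: derive span(e,b) via R1 from span(e,a), span(a,b)
round 2: derive span(e,f) via R1 from span(e,a), span(a,f)
round 2: derive span(e,h) via R1 from span(e,c), span(c,h)
round 2: derive span(g,c) via R1 from span(g,f), span(f,c)
round 2: derive span(g,e) via R1 from span(g,b), span(b,e)
round 2: derive span(g,h) via R1 from span(g,f), span(f,h)
round 2: derive span(i,b) via R1 from span(i,a), span(a,b)
round 2: derive span(i,f) via R1 from span(i,a), span(a,f)
round 2: derive span(i,g) via R1 from span(i,e), span(e,g)
round 2: derive span(i,h) via R1 from span(i,c), span(c,h)
round 3: derive span(a,a) via R1 from span(a,b), span(b,a)
round 3: derive span(a,g) via R1 from span(a,b), span(b,g)
round 3: derive span(b,b) via R1 from span(b,a), span(a,b)
round 3: derive span(b,f) via R1 from span(b,a), span(a,f)
round 3: derive span(b,h) via R1 from span(b,a), span(a,h)
round 3: derive span(e,e) via R1 from span(e,a), span(a,e)
round 3: derive span(g,a) via R1 from span(g,b), span(b,a)
round 3: derive span(g,g) via R1 from span(g,b), span(b,g)

span(a,a)
span(a,b)
span(a,c)
span(a,e)
span(a,f)
span(a,g)
span(a,h)
span(b,a)
span(b,b)
span(b,c)
span(b,e)
span(b,f)
span(b,g)
span(b,h)
span(c,c)
span(c,h)
span(e,a)
span(e,b)
span(e,c)
span(e,e)
span(e,f)
span(e,g)
span(e,h)
span(f,c)
span(f,h)
span(g,a)
span(g,b)
span(g,c)
span(g,e)
span(g,f)
span(g,g)
span(g,h)
span(i,a)
span(i,b)
span(i,c)
span(i,d)
span(i,e)
span(i,f)
span(i,g)
span(i,h)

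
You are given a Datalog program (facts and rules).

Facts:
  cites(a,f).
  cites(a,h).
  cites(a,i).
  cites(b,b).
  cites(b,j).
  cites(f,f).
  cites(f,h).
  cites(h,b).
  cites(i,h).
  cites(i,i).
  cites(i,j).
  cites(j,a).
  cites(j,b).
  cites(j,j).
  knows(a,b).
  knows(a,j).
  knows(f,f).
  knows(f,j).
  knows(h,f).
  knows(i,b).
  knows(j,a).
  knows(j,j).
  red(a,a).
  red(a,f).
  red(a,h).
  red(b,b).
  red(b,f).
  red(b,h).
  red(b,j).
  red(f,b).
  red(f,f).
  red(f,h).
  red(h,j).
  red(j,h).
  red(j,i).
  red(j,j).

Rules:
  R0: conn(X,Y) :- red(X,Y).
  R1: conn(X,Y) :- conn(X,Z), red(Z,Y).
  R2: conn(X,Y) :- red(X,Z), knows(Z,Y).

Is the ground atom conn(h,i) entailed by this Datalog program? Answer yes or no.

yes

round 1: derive conn(a,a) via R0 from red(a,a)
round 1: derive conn(a,f) via R0 from red(a,f)
round 1: derive conn(a,h) via R0 from red(a,h)
round 1: derive conn(b,b) via R0 from red(b,b)
round 1: derive conn(b,f) via R0 from red(b,f)
round 1: derive conn(b,h) via R0 from red(b,h)
round 1: derive conn(b,j) via R0 from red(b,j)
round 1: derive conn(f,b) via R0 from red(f,b)
round 1: derive conn(f,f) via R0 from red(f,f)
round 1: derive conn(f,h) via R0 from red(f,h)
round 1: derive conn(h,j) via R0 from red(h,j)
round 1: derive conn(j,h) via R0 from red(j,h)
round 1: derive conn(j,i) via R0 from red(j,i)
round 1: derive conn(j,j) via R0 from red(j,j)
round 1: derive conn(a,b) via R2 from red(a,a), knows(a,b)
round 1: derive conn(a,j) via R2 from red(a,a), knows(a,j)
round 1: derive conn(b,a) via R2 from red(b,j), knows(j,a)
round 1: derive conn(f,j) via R2 from red(f,f), knows(f,j)
round 1: derive conn(h,a) via R2 from red(h,j), knows(j,a)
round 1: derive conn(j,a) via R2 from red(j,j), knows(j,a)
round 1: derive conn(j,b) via R2 from red(j,i), knows(i,b)
round 1: derive conn(j,f) via R2 from red(j,h), knows(h,f)
round 2: derive conn(a,i) via R1 from conn(a,j), red(j,i)
round 2: derive conn(b,i) via R1 from conn(b,j), red(j,i)
round 2: derive conn(f,i) via R1 from conn(f,j), red(j,i)
round 2: derive conn(h,f) via R1 from conn(h,a), red(a,f)
round 2: derive conn(h,h) via R1 from conn(h,a), red(a,h)
round 2: derive conn(h,i) via R1 from conn(h,j), red(j,i)
round 3: derive conn(h,b) via R1 from conn(h,f), red(f,b)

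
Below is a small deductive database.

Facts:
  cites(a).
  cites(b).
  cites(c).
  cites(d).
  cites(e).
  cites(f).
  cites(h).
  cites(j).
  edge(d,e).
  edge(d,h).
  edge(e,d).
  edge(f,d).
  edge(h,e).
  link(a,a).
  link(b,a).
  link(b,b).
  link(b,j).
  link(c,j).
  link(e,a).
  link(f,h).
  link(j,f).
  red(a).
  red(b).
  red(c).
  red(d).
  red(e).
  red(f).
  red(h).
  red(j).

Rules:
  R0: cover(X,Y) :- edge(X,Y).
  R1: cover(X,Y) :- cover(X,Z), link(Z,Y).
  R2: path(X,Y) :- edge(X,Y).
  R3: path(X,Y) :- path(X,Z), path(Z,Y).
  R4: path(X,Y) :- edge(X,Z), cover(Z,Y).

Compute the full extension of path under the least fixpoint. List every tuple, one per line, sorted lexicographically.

path(d,a)
path(d,d)
path(d,e)
path(d,h)
path(e,a)
path(e,d)
path(e,e)
path(e,h)
path(f,a)
path(f,d)
path(f,e)
path(f,h)
path(h,a)
path(h,d)
path(h,e)
path(h,h)

round 1: derive cover(d,e) via R0 from edge(d,e)
round 1: derive cover(d,h) via R0 from edge(d,h)
round 1: derive cover(e,d) via R0 from edge(e,d)
round 1: derive cover(f,d) via R0 from edge(f,d)
round 1: derive cover(h,e) via R0 from edge(h,e)
round 1: derive path(d,e) via R2 from edge(d,e)
round 1: derive path(d,h) via R2 from edge(d,h)
round 1: derive path(e,d) via R2 from edge(e,d)
round 1: derive path(f,d) via R2 from edge(f,d)
round 1: derive path(h,e) via R2 from edge(h,e)
round 2: derive cover(d,a) via R1 from cover(d,e), link(e,a)
round 2: derive cover(h,a) via R1 from cover(h,e), link(e,a)
round 2: derive path(d,d) via R3 from path(d,e), path(e,d)
round 2: derive path(e,e) via R3 from path(e,d), path(d,e)
round 2: derive path(e,h) via R3 from path(e,d), path(d,h)
round 2: derive path(f,e) via R3 from path(f,d), path(d,e)
round 2: derive path(f,h) via R3 from path(f,d), path(d,h)
round 2: derive path(h,d) via R3 from path(h,e), path(e,d)
round 3: derive path(h,h) via R3 from path(h,d), path(d,h)
round 3: derive path(d,a) via R4 from edge(d,h), cover(h,a)
round 3: derive path(e,a) via R4 from edge(e,d), cover(d,a)
round 3: derive path(f,a) via R4 from edge(f,d), cover(d,a)
round 4: derive path(h,a) via R3 from path(h,d), path(d,a)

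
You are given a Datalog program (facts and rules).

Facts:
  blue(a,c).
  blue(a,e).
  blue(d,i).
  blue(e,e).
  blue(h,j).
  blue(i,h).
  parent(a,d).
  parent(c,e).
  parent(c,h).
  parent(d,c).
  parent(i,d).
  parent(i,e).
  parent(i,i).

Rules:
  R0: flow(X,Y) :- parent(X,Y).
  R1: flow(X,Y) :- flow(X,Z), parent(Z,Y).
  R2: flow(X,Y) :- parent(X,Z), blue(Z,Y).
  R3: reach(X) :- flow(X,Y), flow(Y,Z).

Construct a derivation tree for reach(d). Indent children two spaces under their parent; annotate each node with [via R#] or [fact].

round 1: derive flow(a,d) via R0 from parent(a,d)
round 1: derive flow(c,e) via R0 from parent(c,e)
round 1: derive flow(c,h) via R0 from parent(c,h)
round 1: derive flow(d,c) via R0 from parent(d,c)
round 1: derive flow(i,d) via R0 from parent(i,d)
round 1: derive flow(i,e) via R0 from parent(i,e)
round 1: derive flow(i,i) via R0 from parent(i,i)
round 1: derive flow(a,i) via R2 from parent(a,d), blue(d,i)
round 1: derive flow(c,j) via R2 from parent(c,h), blue(h,j)
round 1: derive flow(i,h) via R2 from parent(i,i), blue(i,h)
round 2: derive flow(a,c) via R1 from flow(a,d), parent(d,c)
round 2: derive flow(a,e) via R1 from flow(a,i), parent(i,e)
round 2: derive flow(d,e) via R1 from flow(d,c), parent(c,e)
round 2: derive flow(d,h) via R1 from flow(d,c), parent(c,h)
round 2: derive flow(i,c) via R1 from flow(i,d), parent(d,c)
round 2: derive reach(a) via R3 from flow(a,d), flow(d,c)
round 2: derive reach(d) via R3 from flow(d,c), flow(c,e)
round 2: derive reach(i) via R3 from flow(i,d), flow(d,c)
round 3: derive flow(a,h) via R1 from flow(a,c), parent(c,h)

reach(d)  [via R3]
  flow(d,c)  [via R0]
    parent(d,c)  [fact]
  flow(c,e)  [via R0]
    parent(c,e)  [fact]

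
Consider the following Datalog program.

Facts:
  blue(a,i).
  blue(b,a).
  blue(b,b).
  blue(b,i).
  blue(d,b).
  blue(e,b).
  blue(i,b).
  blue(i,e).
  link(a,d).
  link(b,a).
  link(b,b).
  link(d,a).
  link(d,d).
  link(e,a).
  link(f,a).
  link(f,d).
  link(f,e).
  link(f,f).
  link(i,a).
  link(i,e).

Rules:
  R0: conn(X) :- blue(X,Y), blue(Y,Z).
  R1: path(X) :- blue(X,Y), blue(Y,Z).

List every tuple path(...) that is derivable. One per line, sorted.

round 1: derive path(a) via R1 from blue(a,i), blue(i,b)
round 1: derive path(b) via R1 from blue(b,a), blue(a,i)
round 1: derive path(d) via R1 from blue(d,b), blue(b,a)
round 1: derive path(e) via R1 from blue(e,b), blue(b,a)
round 1: derive path(i) via R1 from blue(i,b), blue(b,a)

path(a)
path(b)
path(d)
path(e)
path(i)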